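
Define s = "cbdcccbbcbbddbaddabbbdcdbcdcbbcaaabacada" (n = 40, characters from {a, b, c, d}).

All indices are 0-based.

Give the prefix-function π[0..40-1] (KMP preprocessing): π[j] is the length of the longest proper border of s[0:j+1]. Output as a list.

π[0] = 0
j=1 s[j]='b': π[1]=0 (border '')
j=2 s[j]='d': π[2]=0 (border '')
j=3 s[j]='c': π[3]=1 (border 'c')
j=4 s[j]='c': k: 1→0; π[4]=1 (border 'c')
j=5 s[j]='c': k: 1→0; π[5]=1 (border 'c')
j=6 s[j]='b': π[6]=2 (border 'cb')
j=7 s[j]='b': k: 2→0; π[7]=0 (border '')
j=8 s[j]='c': π[8]=1 (border 'c')
j=9 s[j]='b': π[9]=2 (border 'cb')
j=10 s[j]='b': k: 2→0; π[10]=0 (border '')
j=11 s[j]='d': π[11]=0 (border '')
j=12 s[j]='d': π[12]=0 (border '')
j=13 s[j]='b': π[13]=0 (border '')
j=14 s[j]='a': π[14]=0 (border '')
j=15 s[j]='d': π[15]=0 (border '')
j=16 s[j]='d': π[16]=0 (border '')
j=17 s[j]='a': π[17]=0 (border '')
j=18 s[j]='b': π[18]=0 (border '')
j=19 s[j]='b': π[19]=0 (border '')
j=20 s[j]='b': π[20]=0 (border '')
j=21 s[j]='d': π[21]=0 (border '')
j=22 s[j]='c': π[22]=1 (border 'c')
j=23 s[j]='d': k: 1→0; π[23]=0 (border '')
j=24 s[j]='b': π[24]=0 (border '')
j=25 s[j]='c': π[25]=1 (border 'c')
j=26 s[j]='d': k: 1→0; π[26]=0 (border '')
j=27 s[j]='c': π[27]=1 (border 'c')
j=28 s[j]='b': π[28]=2 (border 'cb')
j=29 s[j]='b': k: 2→0; π[29]=0 (border '')
j=30 s[j]='c': π[30]=1 (border 'c')
j=31 s[j]='a': k: 1→0; π[31]=0 (border '')
j=32 s[j]='a': π[32]=0 (border '')
j=33 s[j]='a': π[33]=0 (border '')
j=34 s[j]='b': π[34]=0 (border '')
j=35 s[j]='a': π[35]=0 (border '')
j=36 s[j]='c': π[36]=1 (border 'c')
j=37 s[j]='a': k: 1→0; π[37]=0 (border '')
j=38 s[j]='d': π[38]=0 (border '')
j=39 s[j]='a': π[39]=0 (border '')

[0, 0, 0, 1, 1, 1, 2, 0, 1, 2, 0, 0, 0, 0, 0, 0, 0, 0, 0, 0, 0, 0, 1, 0, 0, 1, 0, 1, 2, 0, 1, 0, 0, 0, 0, 0, 1, 0, 0, 0]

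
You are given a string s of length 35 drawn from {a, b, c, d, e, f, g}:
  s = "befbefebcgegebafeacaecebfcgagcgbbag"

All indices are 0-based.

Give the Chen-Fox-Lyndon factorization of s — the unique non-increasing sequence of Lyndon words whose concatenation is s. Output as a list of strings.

["befbefe", "bcgege", "b", "afe", "acaecebfcgagcgbbag"]

emit factor 1: 'befbefe' (i=0, period=7)
emit factor 2: 'bcgege' (i=7, period=6)
emit factor 3: 'b' (i=13, period=1)
emit factor 4: 'afe' (i=14, period=3)
emit factor 5: 'acaecebfcgagcgbbag' (i=17, period=18)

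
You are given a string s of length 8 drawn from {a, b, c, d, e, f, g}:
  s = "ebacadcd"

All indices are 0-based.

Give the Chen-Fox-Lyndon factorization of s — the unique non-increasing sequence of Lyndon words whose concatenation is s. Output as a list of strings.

emit factor 1: 'e' (i=0, period=1)
emit factor 2: 'b' (i=1, period=1)
emit factor 3: 'acadcd' (i=2, period=6)

["e", "b", "acadcd"]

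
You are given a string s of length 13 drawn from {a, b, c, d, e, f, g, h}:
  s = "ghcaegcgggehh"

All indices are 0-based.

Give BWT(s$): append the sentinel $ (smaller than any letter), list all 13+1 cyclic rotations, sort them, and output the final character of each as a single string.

hchgageggc$hge

rank  rotation        last
    0  $ghcaegcgggehh  h
    1  aegcgggehh$ghc  c
    2  caegcgggehh$gh  h
    3  cgggehh$ghcaeg  g
    4  egcgggehh$ghca  a
    5  ehh$ghcaegcggg  g
    6  gcgggehh$ghcae  e
    7  gehh$ghcaegcgg  g
    8  ggehh$ghcaegcg  g
    9  gggehh$ghcaegc  c
   10  ghcaegcgggehh$  $
   11  h$ghcaegcgggeh  h
   12  hcaegcgggehh$g  g
   13  hh$ghcaegcggge  e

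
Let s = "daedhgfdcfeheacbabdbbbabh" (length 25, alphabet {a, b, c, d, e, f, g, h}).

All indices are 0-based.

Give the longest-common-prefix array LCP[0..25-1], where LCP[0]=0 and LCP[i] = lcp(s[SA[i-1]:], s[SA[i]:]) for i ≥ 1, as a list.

rank→(start, suffix):
  0 → (16, 'abdbbbabh')
  1 → (22, 'abh')
  2 → (13, 'acbabdbbbabh')
  3 → (1, 'aedhgfdcfeheacbabdbbbabh')
  4 → (15, 'babdbbbabh')
  5 → (21, 'babh')
  6 → (20, 'bbabh')
  7 → (19, 'bbbabh')
  8 → (17, 'bdbbbabh')
  9 → (23, 'bh')
  10 → (14, 'cbabdbbbabh')
  11 → (8, 'cfeheacbabdbbbabh')
  12 → (0, 'daedhgfdcfeheacbabdbbbabh')
  13 → (18, 'dbbbabh')
  14 → (7, 'dcfeheacbabdbbbabh')
  15 → (3, 'dhgfdcfeheacbabdbbbabh')
  16 → (12, 'eacbabdbbbabh')
  17 → (2, 'edhgfdcfeheacbabdbbbabh')
  18 → (10, 'eheacbabdbbbabh')
  19 → (6, 'fdcfeheacbabdbbbabh')
  20 → (9, 'feheacbabdbbbabh')
  21 → (5, 'gfdcfeheacbabdbbbabh')
  22 → (24, 'h')
  23 → (11, 'heacbabdbbbabh')
  24 → (4, 'hgfdcfeheacbabdbbbabh')

SA = [16, 22, 13, 1, 15, 21, 20, 19, 17, 23, 14, 8, 0, 18, 7, 3, 12, 2, 10, 6, 9, 5, 24, 11, 4]
[i] adj suffixes → lcp
  [1] 16/22 → 2 ('ab')
  [2] 22/13 → 1 ('a')
  [3] 13/1 → 1 ('a')
  [4] 1/15 → 0 ('')
  [5] 15/21 → 3 ('bab')
  [6] 21/20 → 1 ('b')
  [7] 20/19 → 2 ('bb')
  [8] 19/17 → 1 ('b')
  [9] 17/23 → 1 ('b')
  [10] 23/14 → 0 ('')
  [11] 14/8 → 1 ('c')
  [12] 8/0 → 0 ('')
  [13] 0/18 → 1 ('d')
  [14] 18/7 → 1 ('d')
  [15] 7/3 → 1 ('d')
  [16] 3/12 → 0 ('')
  [17] 12/2 → 1 ('e')
  [18] 2/10 → 1 ('e')
  [19] 10/6 → 0 ('')
  [20] 6/9 → 1 ('f')
  [21] 9/5 → 0 ('')
  [22] 5/24 → 0 ('')
  [23] 24/11 → 1 ('h')
  [24] 11/4 → 1 ('h')

[0, 2, 1, 1, 0, 3, 1, 2, 1, 1, 0, 1, 0, 1, 1, 1, 0, 1, 1, 0, 1, 0, 0, 1, 1]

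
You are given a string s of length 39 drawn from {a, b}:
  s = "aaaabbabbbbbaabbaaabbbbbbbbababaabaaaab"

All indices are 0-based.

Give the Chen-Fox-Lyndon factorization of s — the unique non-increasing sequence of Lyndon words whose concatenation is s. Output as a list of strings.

["aaaabbabbbbbaabbaaabbbbbbbbababaab", "aaaab"]

emit factor 1: 'aaaabbabbbbbaabbaaabbbbbbbbababaab' (i=0, period=34)
emit factor 2: 'aaaab' (i=34, period=5)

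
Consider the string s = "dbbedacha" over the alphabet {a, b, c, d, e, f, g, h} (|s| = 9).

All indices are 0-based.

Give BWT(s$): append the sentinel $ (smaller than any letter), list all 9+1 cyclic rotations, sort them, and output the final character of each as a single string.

rank  rotation    last
    0  $dbbedacha  a
    1  a$dbbedach  h
    2  acha$dbbed  d
    3  bbedacha$d  d
    4  bedacha$db  b
    5  cha$dbbeda  a
    6  dacha$dbbe  e
    7  dbbedacha$  $
    8  edacha$dbb  b
    9  ha$dbbedac  c

ahddbae$bc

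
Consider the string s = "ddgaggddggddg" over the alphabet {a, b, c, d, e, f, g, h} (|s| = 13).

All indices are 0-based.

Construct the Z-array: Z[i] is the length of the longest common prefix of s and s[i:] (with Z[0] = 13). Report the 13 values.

[13, 1, 0, 0, 0, 0, 3, 1, 0, 0, 3, 1, 0]

Z[0]=13
i=1: fresh scan; Z[1]=1 extend→box=[1,2)
i=2: fresh scan; Z[2]=0
i=3: fresh scan; Z[3]=0
i=4: fresh scan; Z[4]=0
i=5: fresh scan; Z[5]=0
i=6: fresh scan; Z[6]=3 extend→box=[6,9)
i=7: min(r-i=2, Z[1]=1)=1; Z[7]=1
i=8: min(r-i=1, Z[2]=0)=0; Z[8]=0
i=9: fresh scan; Z[9]=0
i=10: fresh scan; Z[10]=3 extend→box=[10,13)
i=11: min(r-i=2, Z[1]=1)=1; Z[11]=1
i=12: min(r-i=1, Z[2]=0)=0; Z[12]=0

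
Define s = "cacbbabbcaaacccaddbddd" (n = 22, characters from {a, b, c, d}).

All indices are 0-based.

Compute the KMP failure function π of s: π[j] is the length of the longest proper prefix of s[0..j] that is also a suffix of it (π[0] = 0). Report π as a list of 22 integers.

[0, 0, 1, 0, 0, 0, 0, 0, 1, 2, 0, 0, 1, 1, 1, 2, 0, 0, 0, 0, 0, 0]

π[0] = 0
j=1 s[j]='a': π[1]=0 (border '')
j=2 s[j]='c': π[2]=1 (border 'c')
j=3 s[j]='b': k: 1→0; π[3]=0 (border '')
j=4 s[j]='b': π[4]=0 (border '')
j=5 s[j]='a': π[5]=0 (border '')
j=6 s[j]='b': π[6]=0 (border '')
j=7 s[j]='b': π[7]=0 (border '')
j=8 s[j]='c': π[8]=1 (border 'c')
j=9 s[j]='a': π[9]=2 (border 'ca')
j=10 s[j]='a': k: 2→0; π[10]=0 (border '')
j=11 s[j]='a': π[11]=0 (border '')
j=12 s[j]='c': π[12]=1 (border 'c')
j=13 s[j]='c': k: 1→0; π[13]=1 (border 'c')
j=14 s[j]='c': k: 1→0; π[14]=1 (border 'c')
j=15 s[j]='a': π[15]=2 (border 'ca')
j=16 s[j]='d': k: 2→0; π[16]=0 (border '')
j=17 s[j]='d': π[17]=0 (border '')
j=18 s[j]='b': π[18]=0 (border '')
j=19 s[j]='d': π[19]=0 (border '')
j=20 s[j]='d': π[20]=0 (border '')
j=21 s[j]='d': π[21]=0 (border '')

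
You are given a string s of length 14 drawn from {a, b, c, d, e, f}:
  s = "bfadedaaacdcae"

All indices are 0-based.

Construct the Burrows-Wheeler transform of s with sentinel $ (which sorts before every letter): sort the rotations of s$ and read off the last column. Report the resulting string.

edaafc$daecaadb

rank  rotation         last
    0  $bfadedaaacdcae  e
    1  aaacdcae$bfaded  d
    2  aacdcae$bfadeda  a
    3  acdcae$bfadedaa  a
    4  adedaaacdcae$bf  f
    5  ae$bfadedaaacdc  c
    6  bfadedaaacdcae$  $
    7  cae$bfadedaaacd  d
    8  cdcae$bfadedaaa  a
    9  daaacdcae$bfade  e
   10  dcae$bfadedaaac  c
   11  dedaaacdcae$bfa  a
   12  e$bfadedaaacdca  a
   13  edaaacdcae$bfad  d
   14  fadedaaacdcae$b  b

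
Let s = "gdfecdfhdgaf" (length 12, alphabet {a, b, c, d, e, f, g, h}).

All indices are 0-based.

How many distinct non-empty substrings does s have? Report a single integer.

rank | idx | suffix
   0 |  10 | af
   1 |   4 | cdfhdgaf
   2 |   1 | dfecdfhdgaf
   3 |   5 | dfhdgaf
   4 |   8 | dgaf
   5 |   3 | ecdfhdgaf
   6 |  11 | f
   7 |   2 | fecdfhdgaf
   8 |   6 | fhdgaf
   9 |   9 | gaf
  10 |   0 | gdfecdfhdgaf
  11 |   7 | hdgaf

SA = [10, 4, 1, 5, 8, 3, 11, 2, 6, 9, 0, 7]
rank  pair      lcp
   1  s[10:],s[4:]  0  ''
   2  s[4:],s[1:]  0  ''
   3  s[1:],s[5:]  2  'df'
   4  s[5:],s[8:]  1  'd'
   5  s[8:],s[3:]  0  ''
   6  s[3:],s[11:]  0  ''
   7  s[11:],s[2:]  1  'f'
   8  s[2:],s[6:]  1  'f'
   9  s[6:],s[9:]  0  ''
  10  s[9:],s[0:]  1  'g'
  11  s[0:],s[7:]  0  ''

n(n+1)/2 = 12·13/2 = 78
Σ LCP = 0 + 0 + 0 + 2 + 1 + 0 + 0 + 1 + 1 + 0 + 1 + 0 = 6
distinct = 78 − 6 = 72

72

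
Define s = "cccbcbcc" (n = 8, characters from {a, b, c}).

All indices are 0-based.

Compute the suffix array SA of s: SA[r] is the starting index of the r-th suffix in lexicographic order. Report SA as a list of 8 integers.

[3, 5, 7, 2, 4, 6, 1, 0]

rank | idx | suffix
   0 |   3 | bcbcc
   1 |   5 | bcc
   2 |   7 | c
   3 |   2 | cbcbcc
   4 |   4 | cbcc
   5 |   6 | cc
   6 |   1 | ccbcbcc
   7 |   0 | cccbcbcc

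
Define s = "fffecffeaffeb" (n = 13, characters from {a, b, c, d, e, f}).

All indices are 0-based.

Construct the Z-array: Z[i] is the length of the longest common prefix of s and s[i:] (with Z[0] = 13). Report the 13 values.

Z[0]=13
i=1: fresh scan; Z[1]=2 extend→box=[1,3)
i=2: min(r-i=1, Z[1]=2)=1; Z[2]=1
i=3: fresh scan; Z[3]=0
i=4: fresh scan; Z[4]=0
i=5: fresh scan; Z[5]=2 extend→box=[5,7)
i=6: min(r-i=1, Z[1]=2)=1; Z[6]=1
i=7: fresh scan; Z[7]=0
i=8: fresh scan; Z[8]=0
i=9: fresh scan; Z[9]=2 extend→box=[9,11)
i=10: min(r-i=1, Z[1]=2)=1; Z[10]=1
i=11: fresh scan; Z[11]=0
i=12: fresh scan; Z[12]=0

[13, 2, 1, 0, 0, 2, 1, 0, 0, 2, 1, 0, 0]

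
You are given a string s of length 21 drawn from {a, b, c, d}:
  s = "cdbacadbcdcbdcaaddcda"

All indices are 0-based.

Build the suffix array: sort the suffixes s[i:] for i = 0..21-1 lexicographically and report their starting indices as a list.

[20, 14, 3, 5, 15, 2, 7, 11, 13, 4, 10, 18, 0, 8, 19, 1, 6, 12, 9, 17, 16]

sorted suffixes:
  #0 SA[0]=20  'a'
  #1 SA[1]=14  'aaddcda'
  #2 SA[2]=3  'acadbcdcbdcaaddcda'
  #3 SA[3]=5  'adbcdcbdcaaddcda'
  #4 SA[4]=15  'addcda'
  #5 SA[5]=2  'bacadbcdcbdcaaddcda'
  #6 SA[6]=7  'bcdcbdcaaddcda'
  #7 SA[7]=11  'bdcaaddcda'
  #8 SA[8]=13  'caaddcda'
  #9 SA[9]=4  'cadbcdcbdcaaddcda'
  #10 SA[10]=10  'cbdcaaddcda'
  #11 SA[11]=18  'cda'
  #12 SA[12]=0  'cdbacadbcdcbdcaaddcda'
  #13 SA[13]=8  'cdcbdcaaddcda'
  #14 SA[14]=19  'da'
  #15 SA[15]=1  'dbacadbcdcbdcaaddcda'
  #16 SA[16]=6  'dbcdcbdcaaddcda'
  #17 SA[17]=12  'dcaaddcda'
  #18 SA[18]=9  'dcbdcaaddcda'
  #19 SA[19]=17  'dcda'
  #20 SA[20]=16  'ddcda'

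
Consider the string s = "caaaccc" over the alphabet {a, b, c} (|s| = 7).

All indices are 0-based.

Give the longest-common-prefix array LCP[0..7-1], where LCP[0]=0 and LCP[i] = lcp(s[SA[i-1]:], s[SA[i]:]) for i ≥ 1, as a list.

rank | idx | suffix
   0 |   1 | aaaccc
   1 |   2 | aaccc
   2 |   3 | accc
   3 |   6 | c
   4 |   0 | caaaccc
   5 |   5 | cc
   6 |   4 | ccc

SA = [1, 2, 3, 6, 0, 5, 4]
rank  pair      lcp
   1  s[1:],s[2:]  2  'aa'
   2  s[2:],s[3:]  1  'a'
   3  s[3:],s[6:]  0  ''
   4  s[6:],s[0:]  1  'c'
   5  s[0:],s[5:]  1  'c'
   6  s[5:],s[4:]  2  'cc'

[0, 2, 1, 0, 1, 1, 2]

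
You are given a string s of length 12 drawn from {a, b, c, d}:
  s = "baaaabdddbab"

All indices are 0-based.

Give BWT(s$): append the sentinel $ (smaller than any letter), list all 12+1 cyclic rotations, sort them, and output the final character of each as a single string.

rank  rotation       last
    0  $baaaabdddbab  b
    1  aaaabdddbab$b  b
    2  aaabdddbab$ba  a
    3  aabdddbab$baa  a
    4  ab$baaaabdddb  b
    5  abdddbab$baaa  a
    6  b$baaaabdddba  a
    7  baaaabdddbab$  $
    8  bab$baaaabddd  d
    9  bdddbab$baaaa  a
   10  dbab$baaaabdd  d
   11  ddbab$baaaabd  d
   12  dddbab$baaaab  b

bbaabaa$daddb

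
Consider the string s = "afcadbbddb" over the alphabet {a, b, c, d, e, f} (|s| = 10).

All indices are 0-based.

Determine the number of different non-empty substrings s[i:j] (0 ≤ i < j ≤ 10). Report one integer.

49

rank→(start, suffix):
  0 → (3, 'adbbddb')
  1 → (0, 'afcadbbddb')
  2 → (9, 'b')
  3 → (5, 'bbddb')
  4 → (6, 'bddb')
  5 → (2, 'cadbbddb')
  6 → (8, 'db')
  7 → (4, 'dbbddb')
  8 → (7, 'ddb')
  9 → (1, 'fcadbbddb')

SA = [3, 0, 9, 5, 6, 2, 8, 4, 7, 1]
rank  pair      lcp
   1  s[3:],s[0:]  1  'a'
   2  s[0:],s[9:]  0  ''
   3  s[9:],s[5:]  1  'b'
   4  s[5:],s[6:]  1  'b'
   5  s[6:],s[2:]  0  ''
   6  s[2:],s[8:]  0  ''
   7  s[8:],s[4:]  2  'db'
   8  s[4:],s[7:]  1  'd'
   9  s[7:],s[1:]  0  ''

n(n+1)/2 = 10·11/2 = 55
Σ LCP = 0 + 1 + 0 + 1 + 1 + 0 + 0 + 2 + 1 + 0 = 6
distinct = 55 − 6 = 49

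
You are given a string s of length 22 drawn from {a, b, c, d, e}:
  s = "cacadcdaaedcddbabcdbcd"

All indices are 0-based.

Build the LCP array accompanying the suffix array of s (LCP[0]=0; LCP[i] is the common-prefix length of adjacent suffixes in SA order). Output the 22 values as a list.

[0, 1, 1, 1, 1, 0, 1, 3, 0, 2, 1, 2, 2, 2, 0, 1, 1, 2, 1, 3, 1, 0]

rank | idx | suffix
   0 |   7 | aaedcddbabcdbcd
   1 |  15 | abcdbcd
   2 |   1 | acadcdaaedcddbabcdbcd
   3 |   3 | adcdaaedcddbabcdbcd
   4 |   8 | aedcddbabcdbcd
   5 |  14 | babcdbcd
   6 |  19 | bcd
   7 |  16 | bcdbcd
   8 |   0 | cacadcdaaedcddbabcdbcd
   9 |   2 | cadcdaaedcddbabcdbcd
  10 |  20 | cd
  11 |   5 | cdaaedcddbabcdbcd
  12 |  17 | cdbcd
  13 |  11 | cddbabcdbcd
  14 |  21 | d
  15 |   6 | daaedcddbabcdbcd
  16 |  13 | dbabcdbcd
  17 |  18 | dbcd
  18 |   4 | dcdaaedcddbabcdbcd
  19 |  10 | dcddbabcdbcd
  20 |  12 | ddbabcdbcd
  21 |   9 | edcddbabcdbcd

SA = [7, 15, 1, 3, 8, 14, 19, 16, 0, 2, 20, 5, 17, 11, 21, 6, 13, 18, 4, 10, 12, 9]
[i] adj suffixes → lcp
  [1] 7/15 → 1 ('a')
  [2] 15/1 → 1 ('a')
  [3] 1/3 → 1 ('a')
  [4] 3/8 → 1 ('a')
  [5] 8/14 → 0 ('')
  [6] 14/19 → 1 ('b')
  [7] 19/16 → 3 ('bcd')
  [8] 16/0 → 0 ('')
  [9] 0/2 → 2 ('ca')
  [10] 2/20 → 1 ('c')
  [11] 20/5 → 2 ('cd')
  [12] 5/17 → 2 ('cd')
  [13] 17/11 → 2 ('cd')
  [14] 11/21 → 0 ('')
  [15] 21/6 → 1 ('d')
  [16] 6/13 → 1 ('d')
  [17] 13/18 → 2 ('db')
  [18] 18/4 → 1 ('d')
  [19] 4/10 → 3 ('dcd')
  [20] 10/12 → 1 ('d')
  [21] 12/9 → 0 ('')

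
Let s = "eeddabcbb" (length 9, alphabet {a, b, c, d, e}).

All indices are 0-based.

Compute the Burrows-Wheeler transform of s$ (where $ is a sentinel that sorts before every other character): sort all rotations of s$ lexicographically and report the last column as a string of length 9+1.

bdbcabdee$

rank  rotation    last
    0  $eeddabcbb  b
    1  abcbb$eedd  d
    2  b$eeddabcb  b
    3  bb$eeddabc  c
    4  bcbb$eedda  a
    5  cbb$eeddab  b
    6  dabcbb$eed  d
    7  ddabcbb$ee  e
    8  eddabcbb$e  e
    9  eeddabcbb$  $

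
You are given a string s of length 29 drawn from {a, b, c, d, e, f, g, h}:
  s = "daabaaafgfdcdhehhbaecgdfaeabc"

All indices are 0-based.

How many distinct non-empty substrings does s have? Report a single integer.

409

sorted suffixes:
  #0 SA[0]=4  'aaafgfdcdhehhbaecgdfaeabc'
  #1 SA[1]=1  'aabaaafgfdcdhehhbaecgdfaeabc'
  #2 SA[2]=5  'aafgfdcdhehhbaecgdfaeabc'
  #3 SA[3]=2  'abaaafgfdcdhehhbaecgdfaeabc'
  #4 SA[4]=26  'abc'
  #5 SA[5]=24  'aeabc'
  #6 SA[6]=18  'aecgdfaeabc'
  #7 SA[7]=6  'afgfdcdhehhbaecgdfaeabc'
  #8 SA[8]=3  'baaafgfdcdhehhbaecgdfaeabc'
  #9 SA[9]=17  'baecgdfaeabc'
  #10 SA[10]=27  'bc'
  #11 SA[11]=28  'c'
  #12 SA[12]=11  'cdhehhbaecgdfaeabc'
  #13 SA[13]=20  'cgdfaeabc'
  #14 SA[14]=0  'daabaaafgfdcdhehhbaecgdfaeabc'
  #15 SA[15]=10  'dcdhehhbaecgdfaeabc'
  #16 SA[16]=22  'dfaeabc'
  #17 SA[17]=12  'dhehhbaecgdfaeabc'
  #18 SA[18]=25  'eabc'
  #19 SA[19]=19  'ecgdfaeabc'
  #20 SA[20]=14  'ehhbaecgdfaeabc'
  #21 SA[21]=23  'faeabc'
  #22 SA[22]=9  'fdcdhehhbaecgdfaeabc'
  #23 SA[23]=7  'fgfdcdhehhbaecgdfaeabc'
  #24 SA[24]=21  'gdfaeabc'
  #25 SA[25]=8  'gfdcdhehhbaecgdfaeabc'
  #26 SA[26]=16  'hbaecgdfaeabc'
  #27 SA[27]=13  'hehhbaecgdfaeabc'
  #28 SA[28]=15  'hhbaecgdfaeabc'

SA = [4, 1, 5, 2, 26, 24, 18, 6, 3, 17, 27, 28, 11, 20, 0, 10, 22, 12, 25, 19, 14, 23, 9, 7, 21, 8, 16, 13, 15]
i: (SA[i-1],SA[i]) lcp shared
  1: (4,1) 2 'aa'
  2: (1,5) 2 'aa'
  3: (5,2) 1 'a'
  4: (2,26) 2 'ab'
  5: (26,24) 1 'a'
  6: (24,18) 2 'ae'
  7: (18,6) 1 'a'
  8: (6,3) 0 ''
  9: (3,17) 2 'ba'
  10: (17,27) 1 'b'
  11: (27,28) 0 ''
  12: (28,11) 1 'c'
  13: (11,20) 1 'c'
  14: (20,0) 0 ''
  15: (0,10) 1 'd'
  16: (10,22) 1 'd'
  17: (22,12) 1 'd'
  18: (12,25) 0 ''
  19: (25,19) 1 'e'
  20: (19,14) 1 'e'
  21: (14,23) 0 ''
  22: (23,9) 1 'f'
  23: (9,7) 1 'f'
  24: (7,21) 0 ''
  25: (21,8) 1 'g'
  26: (8,16) 0 ''
  27: (16,13) 1 'h'
  28: (13,15) 1 'h'

n(n+1)/2 = 29·30/2 = 435
Σ LCP = 0 + 2 + 2 + 1 + 2 + 1 + 2 + 1 + 0 + 2 + 1 + 0 + 1 + 1 + 0 + 1 + 1 + 1 + 0 + 1 + 1 + 0 + 1 + 1 + 0 + 1 + 0 + 1 + 1 = 26
distinct = 435 − 26 = 409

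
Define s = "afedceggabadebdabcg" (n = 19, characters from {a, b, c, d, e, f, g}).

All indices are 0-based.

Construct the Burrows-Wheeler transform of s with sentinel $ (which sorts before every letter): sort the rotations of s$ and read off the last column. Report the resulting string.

rank  rotation              last
    0  $afedceggabadebdabcg  g
    1  abadebdabcg$afedcegg  g
    2  abcg$afedceggabadebd  d
    3  adebdabcg$afedceggab  b
    4  afedceggabadebdabcg$  $
    5  badebdabcg$afedcegga  a
    6  bcg$afedceggabadebda  a
    7  bdabcg$afedceggabade  e
    8  ceggabadebdabcg$afed  d
    9  cg$afedceggabadebdab  b
   10  dabcg$afedceggabadeb  b
   11  dceggabadebdabcg$afe  e
   12  debdabcg$afedceggaba  a
   13  ebdabcg$afedceggabad  d
   14  edceggabadebdabcg$af  f
   15  eggabadebdabcg$afedc  c
   16  fedceggabadebdabcg$a  a
   17  g$afedceggabadebdabc  c
   18  gabadebdabcg$afedceg  g
   19  ggabadebdabcg$afedce  e

ggdb$aaedbbeadfcacge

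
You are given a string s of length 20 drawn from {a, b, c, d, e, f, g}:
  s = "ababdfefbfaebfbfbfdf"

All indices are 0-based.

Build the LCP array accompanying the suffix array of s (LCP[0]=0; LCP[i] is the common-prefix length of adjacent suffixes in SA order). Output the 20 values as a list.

[0, 2, 1, 0, 1, 1, 2, 4, 2, 0, 2, 0, 1, 0, 1, 1, 3, 3, 1, 1]

rank | idx | suffix
   0 |   0 | ababdfefbfaebfbfbfdf
   1 |   2 | abdfefbfaebfbfbfdf
   2 |  10 | aebfbfbfdf
   3 |   1 | babdfefbfaebfbfbfdf
   4 |   3 | bdfefbfaebfbfbfdf
   5 |   8 | bfaebfbfbfdf
   6 |  12 | bfbfbfdf
   7 |  14 | bfbfdf
   8 |  16 | bfdf
   9 |  18 | df
  10 |   4 | dfefbfaebfbfbfdf
  11 |  11 | ebfbfbfdf
  12 |   6 | efbfaebfbfbfdf
  13 |  19 | f
  14 |   9 | faebfbfbfdf
  15 |   7 | fbfaebfbfbfdf
  16 |  13 | fbfbfdf
  17 |  15 | fbfdf
  18 |  17 | fdf
  19 |   5 | fefbfaebfbfbfdf

SA = [0, 2, 10, 1, 3, 8, 12, 14, 16, 18, 4, 11, 6, 19, 9, 7, 13, 15, 17, 5]
rank  pair      lcp
   1  s[0:],s[2:]  2  'ab'
   2  s[2:],s[10:]  1  'a'
   3  s[10:],s[1:]  0  ''
   4  s[1:],s[3:]  1  'b'
   5  s[3:],s[8:]  1  'b'
   6  s[8:],s[12:]  2  'bf'
   7  s[12:],s[14:]  4  'bfbf'
   8  s[14:],s[16:]  2  'bf'
   9  s[16:],s[18:]  0  ''
  10  s[18:],s[4:]  2  'df'
  11  s[4:],s[11:]  0  ''
  12  s[11:],s[6:]  1  'e'
  13  s[6:],s[19:]  0  ''
  14  s[19:],s[9:]  1  'f'
  15  s[9:],s[7:]  1  'f'
  16  s[7:],s[13:]  3  'fbf'
  17  s[13:],s[15:]  3  'fbf'
  18  s[15:],s[17:]  1  'f'
  19  s[17:],s[5:]  1  'f'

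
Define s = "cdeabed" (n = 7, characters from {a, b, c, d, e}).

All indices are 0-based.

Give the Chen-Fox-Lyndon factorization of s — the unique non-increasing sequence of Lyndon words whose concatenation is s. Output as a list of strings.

emit factor 1: 'cde' (i=0, period=3)
emit factor 2: 'abed' (i=3, period=4)

["cde", "abed"]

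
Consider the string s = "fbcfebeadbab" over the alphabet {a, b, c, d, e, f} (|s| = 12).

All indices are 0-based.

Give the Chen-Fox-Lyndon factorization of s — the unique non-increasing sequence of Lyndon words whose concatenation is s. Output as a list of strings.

["f", "bcfebe", "adb", "ab"]

emit factor 1: 'f' (i=0, period=1)
emit factor 2: 'bcfebe' (i=1, period=6)
emit factor 3: 'adb' (i=7, period=3)
emit factor 4: 'ab' (i=10, period=2)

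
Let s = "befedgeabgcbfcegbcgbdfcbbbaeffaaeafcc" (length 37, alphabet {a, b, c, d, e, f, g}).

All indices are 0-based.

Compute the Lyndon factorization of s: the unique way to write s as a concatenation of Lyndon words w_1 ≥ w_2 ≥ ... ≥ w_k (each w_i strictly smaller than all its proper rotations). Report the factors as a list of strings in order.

["befedge", "abgcbfcegbcgbdfcbbbaeff", "aaeafcc"]

emit factor 1: 'befedge' (i=0, period=7)
emit factor 2: 'abgcbfcegbcgbdfcbbbaeff' (i=7, period=23)
emit factor 3: 'aaeafcc' (i=30, period=7)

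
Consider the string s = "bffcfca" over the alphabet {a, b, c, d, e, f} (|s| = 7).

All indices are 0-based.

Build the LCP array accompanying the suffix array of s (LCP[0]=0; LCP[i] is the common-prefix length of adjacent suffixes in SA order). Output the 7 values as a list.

[0, 0, 0, 1, 0, 2, 1]

rank→(start, suffix):
  0 → (6, 'a')
  1 → (0, 'bffcfca')
  2 → (5, 'ca')
  3 → (3, 'cfca')
  4 → (4, 'fca')
  5 → (2, 'fcfca')
  6 → (1, 'ffcfca')

SA = [6, 0, 5, 3, 4, 2, 1]
i: (SA[i-1],SA[i]) lcp shared
  1: (6,0) 0 ''
  2: (0,5) 0 ''
  3: (5,3) 1 'c'
  4: (3,4) 0 ''
  5: (4,2) 2 'fc'
  6: (2,1) 1 'f'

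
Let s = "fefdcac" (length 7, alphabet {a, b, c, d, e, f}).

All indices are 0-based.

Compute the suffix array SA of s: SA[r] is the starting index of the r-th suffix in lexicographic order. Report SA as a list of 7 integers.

sorted suffixes:
  #0 SA[0]=5  'ac'
  #1 SA[1]=6  'c'
  #2 SA[2]=4  'cac'
  #3 SA[3]=3  'dcac'
  #4 SA[4]=1  'efdcac'
  #5 SA[5]=2  'fdcac'
  #6 SA[6]=0  'fefdcac'

[5, 6, 4, 3, 1, 2, 0]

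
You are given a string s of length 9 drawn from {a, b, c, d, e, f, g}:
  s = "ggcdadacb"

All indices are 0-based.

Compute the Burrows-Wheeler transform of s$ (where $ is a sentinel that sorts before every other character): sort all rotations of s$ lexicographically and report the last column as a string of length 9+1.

bddcagacg$

rank  rotation    last
    0  $ggcdadacb  b
    1  acb$ggcdad  d
    2  adacb$ggcd  d
    3  b$ggcdadac  c
    4  cb$ggcdada  a
    5  cdadacb$gg  g
    6  dacb$ggcda  a
    7  dadacb$ggc  c
    8  gcdadacb$g  g
    9  ggcdadacb$  $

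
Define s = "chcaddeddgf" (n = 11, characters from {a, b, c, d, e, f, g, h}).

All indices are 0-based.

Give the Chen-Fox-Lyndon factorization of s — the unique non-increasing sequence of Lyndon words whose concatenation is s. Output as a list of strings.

emit factor 1: 'ch' (i=0, period=2)
emit factor 2: 'c' (i=2, period=1)
emit factor 3: 'addeddgf' (i=3, period=8)

["ch", "c", "addeddgf"]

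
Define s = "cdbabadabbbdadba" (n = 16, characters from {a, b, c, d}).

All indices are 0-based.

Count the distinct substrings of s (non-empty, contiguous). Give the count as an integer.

116

rank→(start, suffix):
  0 → (15, 'a')
  1 → (3, 'abadabbbdadba')
  2 → (7, 'abbbdadba')
  3 → (5, 'adabbbdadba')
  4 → (12, 'adba')
  5 → (14, 'ba')
  6 → (2, 'babadabbbdadba')
  7 → (4, 'badabbbdadba')
  8 → (8, 'bbbdadba')
  9 → (9, 'bbdadba')
  10 → (10, 'bdadba')
  11 → (0, 'cdbabadabbbdadba')
  12 → (6, 'dabbbdadba')
  13 → (11, 'dadba')
  14 → (13, 'dba')
  15 → (1, 'dbabadabbbdadba')

SA = [15, 3, 7, 5, 12, 14, 2, 4, 8, 9, 10, 0, 6, 11, 13, 1]
rank  pair      lcp
   1  s[15:],s[3:]  1  'a'
   2  s[3:],s[7:]  2  'ab'
   3  s[7:],s[5:]  1  'a'
   4  s[5:],s[12:]  2  'ad'
   5  s[12:],s[14:]  0  ''
   6  s[14:],s[2:]  2  'ba'
   7  s[2:],s[4:]  2  'ba'
   8  s[4:],s[8:]  1  'b'
   9  s[8:],s[9:]  2  'bb'
  10  s[9:],s[10:]  1  'b'
  11  s[10:],s[0:]  0  ''
  12  s[0:],s[6:]  0  ''
  13  s[6:],s[11:]  2  'da'
  14  s[11:],s[13:]  1  'd'
  15  s[13:],s[1:]  3  'dba'

n(n+1)/2 = 16·17/2 = 136
Σ LCP = 0 + 1 + 2 + 1 + 2 + 0 + 2 + 2 + 1 + 2 + 1 + 0 + 0 + 2 + 1 + 3 = 20
distinct = 136 − 20 = 116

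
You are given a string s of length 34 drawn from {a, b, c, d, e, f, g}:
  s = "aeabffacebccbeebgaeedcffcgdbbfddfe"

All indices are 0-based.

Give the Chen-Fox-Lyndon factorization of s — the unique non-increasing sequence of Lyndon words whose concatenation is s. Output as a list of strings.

["ae", "abffacebccbeebgaeedcffcgdbbfddfe"]

emit factor 1: 'ae' (i=0, period=2)
emit factor 2: 'abffacebccbeebgaeedcffcgdbbfddfe' (i=2, period=32)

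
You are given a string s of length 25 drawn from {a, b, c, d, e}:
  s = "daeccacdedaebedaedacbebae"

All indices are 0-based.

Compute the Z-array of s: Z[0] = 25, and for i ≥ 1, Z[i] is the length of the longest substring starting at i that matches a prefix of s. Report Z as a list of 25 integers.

[25, 0, 0, 0, 0, 0, 0, 1, 0, 3, 0, 0, 0, 0, 3, 0, 0, 2, 0, 0, 0, 0, 0, 0, 0]

Z[0]=25
i=1: i≥r, start 0; Z[1]=0
i=2: i≥r, start 0; Z[2]=0
i=3: i≥r, start 0; Z[3]=0
i=4: i≥r, start 0; Z[4]=0
i=5: i≥r, start 0; Z[5]=0
i=6: i≥r, start 0; Z[6]=0
i=7: i≥r, start 0; Z[7]=1 grow→box=[7,8)
i=8: i≥r, start 0; Z[8]=0
i=9: i≥r, start 0; Z[9]=3 grow→box=[9,12)
i=10: min(r-i=2, Z[1]=0)=0; Z[10]=0
i=11: min(r-i=1, Z[2]=0)=0; Z[11]=0
i=12: i≥r, start 0; Z[12]=0
i=13: i≥r, start 0; Z[13]=0
i=14: i≥r, start 0; Z[14]=3 grow→box=[14,17)
i=15: min(r-i=2, Z[1]=0)=0; Z[15]=0
i=16: min(r-i=1, Z[2]=0)=0; Z[16]=0
i=17: i≥r, start 0; Z[17]=2 grow→box=[17,19)
i=18: min(r-i=1, Z[1]=0)=0; Z[18]=0
i=19: i≥r, start 0; Z[19]=0
i=20: i≥r, start 0; Z[20]=0
i=21: i≥r, start 0; Z[21]=0
i=22: i≥r, start 0; Z[22]=0
i=23: i≥r, start 0; Z[23]=0
i=24: i≥r, start 0; Z[24]=0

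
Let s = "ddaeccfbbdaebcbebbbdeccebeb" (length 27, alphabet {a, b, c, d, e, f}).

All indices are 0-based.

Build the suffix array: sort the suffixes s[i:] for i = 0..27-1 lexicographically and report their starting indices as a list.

[10, 2, 26, 16, 7, 17, 12, 8, 18, 24, 14, 13, 21, 4, 22, 5, 9, 1, 0, 19, 25, 15, 11, 23, 20, 3, 6]

sorted suffixes:
  #0 SA[0]=10  'aebcbebbbdeccebeb'
  #1 SA[1]=2  'aeccfbbdaebcbebbbdeccebeb'
  #2 SA[2]=26  'b'
  #3 SA[3]=16  'bbbdeccebeb'
  #4 SA[4]=7  'bbdaebcbebbbdeccebeb'
  #5 SA[5]=17  'bbdeccebeb'
  #6 SA[6]=12  'bcbebbbdeccebeb'
  #7 SA[7]=8  'bdaebcbebbbdeccebeb'
  #8 SA[8]=18  'bdeccebeb'
  #9 SA[9]=24  'beb'
  #10 SA[10]=14  'bebbbdeccebeb'
  #11 SA[11]=13  'cbebbbdeccebeb'
  #12 SA[12]=21  'ccebeb'
  #13 SA[13]=4  'ccfbbdaebcbebbbdeccebeb'
  #14 SA[14]=22  'cebeb'
  #15 SA[15]=5  'cfbbdaebcbebbbdeccebeb'
  #16 SA[16]=9  'daebcbebbbdeccebeb'
  #17 SA[17]=1  'daeccfbbdaebcbebbbdeccebeb'
  #18 SA[18]=0  'ddaeccfbbdaebcbebbbdeccebeb'
  #19 SA[19]=19  'deccebeb'
  #20 SA[20]=25  'eb'
  #21 SA[21]=15  'ebbbdeccebeb'
  #22 SA[22]=11  'ebcbebbbdeccebeb'
  #23 SA[23]=23  'ebeb'
  #24 SA[24]=20  'eccebeb'
  #25 SA[25]=3  'eccfbbdaebcbebbbdeccebeb'
  #26 SA[26]=6  'fbbdaebcbebbbdeccebeb'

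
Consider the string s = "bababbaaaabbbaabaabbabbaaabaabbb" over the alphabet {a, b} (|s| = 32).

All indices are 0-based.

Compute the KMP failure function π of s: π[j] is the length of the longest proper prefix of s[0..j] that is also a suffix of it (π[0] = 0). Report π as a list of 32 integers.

π[0] = 0
j=1 s[j]='a': π[1]=0 (border '')
j=2 s[j]='b': π[2]=1 (border 'b')
j=3 s[j]='a': π[3]=2 (border 'ba')
j=4 s[j]='b': π[4]=3 (border 'bab')
j=5 s[j]='b': k: 3→1→0; π[5]=1 (border 'b')
j=6 s[j]='a': π[6]=2 (border 'ba')
j=7 s[j]='a': k: 2→0; π[7]=0 (border '')
j=8 s[j]='a': π[8]=0 (border '')
j=9 s[j]='a': π[9]=0 (border '')
j=10 s[j]='b': π[10]=1 (border 'b')
j=11 s[j]='b': k: 1→0; π[11]=1 (border 'b')
j=12 s[j]='b': k: 1→0; π[12]=1 (border 'b')
j=13 s[j]='a': π[13]=2 (border 'ba')
j=14 s[j]='a': k: 2→0; π[14]=0 (border '')
j=15 s[j]='b': π[15]=1 (border 'b')
j=16 s[j]='a': π[16]=2 (border 'ba')
j=17 s[j]='a': k: 2→0; π[17]=0 (border '')
j=18 s[j]='b': π[18]=1 (border 'b')
j=19 s[j]='b': k: 1→0; π[19]=1 (border 'b')
j=20 s[j]='a': π[20]=2 (border 'ba')
j=21 s[j]='b': π[21]=3 (border 'bab')
j=22 s[j]='b': k: 3→1→0; π[22]=1 (border 'b')
j=23 s[j]='a': π[23]=2 (border 'ba')
j=24 s[j]='a': k: 2→0; π[24]=0 (border '')
j=25 s[j]='a': π[25]=0 (border '')
j=26 s[j]='b': π[26]=1 (border 'b')
j=27 s[j]='a': π[27]=2 (border 'ba')
j=28 s[j]='a': k: 2→0; π[28]=0 (border '')
j=29 s[j]='b': π[29]=1 (border 'b')
j=30 s[j]='b': k: 1→0; π[30]=1 (border 'b')
j=31 s[j]='b': k: 1→0; π[31]=1 (border 'b')

[0, 0, 1, 2, 3, 1, 2, 0, 0, 0, 1, 1, 1, 2, 0, 1, 2, 0, 1, 1, 2, 3, 1, 2, 0, 0, 1, 2, 0, 1, 1, 1]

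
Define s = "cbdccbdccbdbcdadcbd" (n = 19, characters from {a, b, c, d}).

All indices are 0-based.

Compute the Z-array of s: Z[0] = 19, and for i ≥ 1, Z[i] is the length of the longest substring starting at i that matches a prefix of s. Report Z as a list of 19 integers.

Z[0]=19
i=1: i≥r, start 0; Z[1]=0
i=2: i≥r, start 0; Z[2]=0
i=3: i≥r, start 0; Z[3]=1 scan→box=[3,4)
i=4: i≥r, start 0; Z[4]=7 scan→box=[4,11)
i=5: min(r-i=6, Z[1]=0)=0; Z[5]=0
i=6: min(r-i=5, Z[2]=0)=0; Z[6]=0
i=7: min(r-i=4, Z[3]=1)=1; Z[7]=1
i=8: min(r-i=3, Z[4]=7)=3; Z[8]=3
i=9: min(r-i=2, Z[5]=0)=0; Z[9]=0
i=10: min(r-i=1, Z[6]=0)=0; Z[10]=0
i=11: i≥r, start 0; Z[11]=0
i=12: i≥r, start 0; Z[12]=1 scan→box=[12,13)
i=13: i≥r, start 0; Z[13]=0
i=14: i≥r, start 0; Z[14]=0
i=15: i≥r, start 0; Z[15]=0
i=16: i≥r, start 0; Z[16]=3 scan→box=[16,19)
i=17: min(r-i=2, Z[1]=0)=0; Z[17]=0
i=18: min(r-i=1, Z[2]=0)=0; Z[18]=0

[19, 0, 0, 1, 7, 0, 0, 1, 3, 0, 0, 0, 1, 0, 0, 0, 3, 0, 0]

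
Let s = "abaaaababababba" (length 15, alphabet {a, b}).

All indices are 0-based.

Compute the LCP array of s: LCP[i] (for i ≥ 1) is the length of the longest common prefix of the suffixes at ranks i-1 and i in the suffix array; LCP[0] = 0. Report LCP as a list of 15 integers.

[0, 1, 3, 2, 1, 3, 6, 4, 2, 0, 2, 2, 5, 3, 1]

rank | idx | suffix
   0 |  14 | a
   1 |   2 | aaaababababba
   2 |   3 | aaababababba
   3 |   4 | aababababba
   4 |   0 | abaaaababababba
   5 |   5 | ababababba
   6 |   7 | abababba
   7 |   9 | ababba
   8 |  11 | abba
   9 |  13 | ba
  10 |   1 | baaaababababba
  11 |   6 | babababba
  12 |   8 | bababba
  13 |  10 | babba
  14 |  12 | bba

SA = [14, 2, 3, 4, 0, 5, 7, 9, 11, 13, 1, 6, 8, 10, 12]
rank  pair      lcp
   1  s[14:],s[2:]  1  'a'
   2  s[2:],s[3:]  3  'aaa'
   3  s[3:],s[4:]  2  'aa'
   4  s[4:],s[0:]  1  'a'
   5  s[0:],s[5:]  3  'aba'
   6  s[5:],s[7:]  6  'ababab'
   7  s[7:],s[9:]  4  'abab'
   8  s[9:],s[11:]  2  'ab'
   9  s[11:],s[13:]  0  ''
  10  s[13:],s[1:]  2  'ba'
  11  s[1:],s[6:]  2  'ba'
  12  s[6:],s[8:]  5  'babab'
  13  s[8:],s[10:]  3  'bab'
  14  s[10:],s[12:]  1  'b'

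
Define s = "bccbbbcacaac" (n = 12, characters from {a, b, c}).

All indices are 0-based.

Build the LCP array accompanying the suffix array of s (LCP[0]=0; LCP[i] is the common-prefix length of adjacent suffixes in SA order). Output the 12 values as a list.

[0, 1, 2, 0, 2, 1, 2, 0, 1, 2, 1, 1]

sorted suffixes:
  #0 SA[0]=9  'aac'
  #1 SA[1]=10  'ac'
  #2 SA[2]=7  'acaac'
  #3 SA[3]=3  'bbbcacaac'
  #4 SA[4]=4  'bbcacaac'
  #5 SA[5]=5  'bcacaac'
  #6 SA[6]=0  'bccbbbcacaac'
  #7 SA[7]=11  'c'
  #8 SA[8]=8  'caac'
  #9 SA[9]=6  'cacaac'
  #10 SA[10]=2  'cbbbcacaac'
  #11 SA[11]=1  'ccbbbcacaac'

SA = [9, 10, 7, 3, 4, 5, 0, 11, 8, 6, 2, 1]
[i] adj suffixes → lcp
  [1] 9/10 → 1 ('a')
  [2] 10/7 → 2 ('ac')
  [3] 7/3 → 0 ('')
  [4] 3/4 → 2 ('bb')
  [5] 4/5 → 1 ('b')
  [6] 5/0 → 2 ('bc')
  [7] 0/11 → 0 ('')
  [8] 11/8 → 1 ('c')
  [9] 8/6 → 2 ('ca')
  [10] 6/2 → 1 ('c')
  [11] 2/1 → 1 ('c')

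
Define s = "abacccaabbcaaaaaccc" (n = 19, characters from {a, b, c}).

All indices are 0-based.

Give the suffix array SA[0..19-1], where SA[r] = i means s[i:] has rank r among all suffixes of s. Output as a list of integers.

[11, 12, 13, 6, 14, 0, 7, 15, 2, 1, 8, 9, 18, 10, 5, 17, 4, 16, 3]

rank→(start, suffix):
  0 → (11, 'aaaaaccc')
  1 → (12, 'aaaaccc')
  2 → (13, 'aaaccc')
  3 → (6, 'aabbcaaaaaccc')
  4 → (14, 'aaccc')
  5 → (0, 'abacccaabbcaaaaaccc')
  6 → (7, 'abbcaaaaaccc')
  7 → (15, 'accc')
  8 → (2, 'acccaabbcaaaaaccc')
  9 → (1, 'bacccaabbcaaaaaccc')
  10 → (8, 'bbcaaaaaccc')
  11 → (9, 'bcaaaaaccc')
  12 → (18, 'c')
  13 → (10, 'caaaaaccc')
  14 → (5, 'caabbcaaaaaccc')
  15 → (17, 'cc')
  16 → (4, 'ccaabbcaaaaaccc')
  17 → (16, 'ccc')
  18 → (3, 'cccaabbcaaaaaccc')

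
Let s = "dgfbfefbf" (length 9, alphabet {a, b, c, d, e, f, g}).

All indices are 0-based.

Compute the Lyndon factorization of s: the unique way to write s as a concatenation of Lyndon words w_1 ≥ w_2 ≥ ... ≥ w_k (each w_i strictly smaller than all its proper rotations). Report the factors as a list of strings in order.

emit factor 1: 'dgf' (i=0, period=3)
emit factor 2: 'bfef' (i=3, period=4)
emit factor 3: 'bf' (i=7, period=2)

["dgf", "bfef", "bf"]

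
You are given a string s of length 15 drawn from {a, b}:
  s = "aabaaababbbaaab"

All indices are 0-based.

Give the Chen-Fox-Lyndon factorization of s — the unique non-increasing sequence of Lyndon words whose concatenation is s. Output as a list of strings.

["aab", "aaababbb", "aaab"]

emit factor 1: 'aab' (i=0, period=3)
emit factor 2: 'aaababbb' (i=3, period=8)
emit factor 3: 'aaab' (i=11, period=4)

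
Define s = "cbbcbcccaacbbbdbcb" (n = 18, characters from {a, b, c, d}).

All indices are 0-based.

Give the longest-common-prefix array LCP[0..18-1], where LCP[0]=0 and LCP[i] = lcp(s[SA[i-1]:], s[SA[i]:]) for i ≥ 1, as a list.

rank→(start, suffix):
  0 → (8, 'aacbbbdbcb')
  1 → (9, 'acbbbdbcb')
  2 → (17, 'b')
  3 → (11, 'bbbdbcb')
  4 → (1, 'bbcbcccaacbbbdbcb')
  5 → (12, 'bbdbcb')
  6 → (15, 'bcb')
  7 → (2, 'bcbcccaacbbbdbcb')
  8 → (4, 'bcccaacbbbdbcb')
  9 → (13, 'bdbcb')
  10 → (7, 'caacbbbdbcb')
  11 → (16, 'cb')
  12 → (10, 'cbbbdbcb')
  13 → (0, 'cbbcbcccaacbbbdbcb')
  14 → (3, 'cbcccaacbbbdbcb')
  15 → (6, 'ccaacbbbdbcb')
  16 → (5, 'cccaacbbbdbcb')
  17 → (14, 'dbcb')

SA = [8, 9, 17, 11, 1, 12, 15, 2, 4, 13, 7, 16, 10, 0, 3, 6, 5, 14]
[i] adj suffixes → lcp
  [1] 8/9 → 1 ('a')
  [2] 9/17 → 0 ('')
  [3] 17/11 → 1 ('b')
  [4] 11/1 → 2 ('bb')
  [5] 1/12 → 2 ('bb')
  [6] 12/15 → 1 ('b')
  [7] 15/2 → 3 ('bcb')
  [8] 2/4 → 2 ('bc')
  [9] 4/13 → 1 ('b')
  [10] 13/7 → 0 ('')
  [11] 7/16 → 1 ('c')
  [12] 16/10 → 2 ('cb')
  [13] 10/0 → 3 ('cbb')
  [14] 0/3 → 2 ('cb')
  [15] 3/6 → 1 ('c')
  [16] 6/5 → 2 ('cc')
  [17] 5/14 → 0 ('')

[0, 1, 0, 1, 2, 2, 1, 3, 2, 1, 0, 1, 2, 3, 2, 1, 2, 0]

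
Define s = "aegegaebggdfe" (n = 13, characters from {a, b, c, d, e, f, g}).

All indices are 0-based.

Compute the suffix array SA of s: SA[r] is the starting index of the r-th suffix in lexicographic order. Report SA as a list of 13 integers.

sorted suffixes:
  #0 SA[0]=5  'aebggdfe'
  #1 SA[1]=0  'aegegaebggdfe'
  #2 SA[2]=7  'bggdfe'
  #3 SA[3]=10  'dfe'
  #4 SA[4]=12  'e'
  #5 SA[5]=6  'ebggdfe'
  #6 SA[6]=3  'egaebggdfe'
  #7 SA[7]=1  'egegaebggdfe'
  #8 SA[8]=11  'fe'
  #9 SA[9]=4  'gaebggdfe'
  #10 SA[10]=9  'gdfe'
  #11 SA[11]=2  'gegaebggdfe'
  #12 SA[12]=8  'ggdfe'

[5, 0, 7, 10, 12, 6, 3, 1, 11, 4, 9, 2, 8]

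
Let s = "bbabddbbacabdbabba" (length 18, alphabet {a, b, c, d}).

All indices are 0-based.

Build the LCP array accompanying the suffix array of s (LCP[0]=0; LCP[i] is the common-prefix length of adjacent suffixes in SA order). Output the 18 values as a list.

rank | idx | suffix
   0 |  17 | a
   1 |  14 | abba
   2 |  10 | abdbabba
   3 |   2 | abddbbacabdbabba
   4 |   8 | acabdbabba
   5 |  16 | ba
   6 |  13 | babba
   7 |   1 | babddbbacabdbabba
   8 |   7 | bacabdbabba
   9 |  15 | bba
  10 |   0 | bbabddbbacabdbabba
  11 |   6 | bbacabdbabba
  12 |  11 | bdbabba
  13 |   3 | bddbbacabdbabba
  14 |   9 | cabdbabba
  15 |  12 | dbabba
  16 |   5 | dbbacabdbabba
  17 |   4 | ddbbacabdbabba

SA = [17, 14, 10, 2, 8, 16, 13, 1, 7, 15, 0, 6, 11, 3, 9, 12, 5, 4]
[i] adj suffixes → lcp
  [1] 17/14 → 1 ('a')
  [2] 14/10 → 2 ('ab')
  [3] 10/2 → 3 ('abd')
  [4] 2/8 → 1 ('a')
  [5] 8/16 → 0 ('')
  [6] 16/13 → 2 ('ba')
  [7] 13/1 → 3 ('bab')
  [8] 1/7 → 2 ('ba')
  [9] 7/15 → 1 ('b')
  [10] 15/0 → 3 ('bba')
  [11] 0/6 → 3 ('bba')
  [12] 6/11 → 1 ('b')
  [13] 11/3 → 2 ('bd')
  [14] 3/9 → 0 ('')
  [15] 9/12 → 0 ('')
  [16] 12/5 → 2 ('db')
  [17] 5/4 → 1 ('d')

[0, 1, 2, 3, 1, 0, 2, 3, 2, 1, 3, 3, 1, 2, 0, 0, 2, 1]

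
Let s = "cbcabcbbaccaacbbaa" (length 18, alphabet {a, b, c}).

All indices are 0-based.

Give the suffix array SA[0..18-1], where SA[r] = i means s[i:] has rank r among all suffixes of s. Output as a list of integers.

[17, 16, 11, 3, 12, 8, 15, 7, 14, 6, 1, 4, 10, 2, 13, 5, 0, 9]

rank | idx | suffix
   0 |  17 | a
   1 |  16 | aa
   2 |  11 | aacbbaa
   3 |   3 | abcbbaccaacbbaa
   4 |  12 | acbbaa
   5 |   8 | accaacbbaa
   6 |  15 | baa
   7 |   7 | baccaacbbaa
   8 |  14 | bbaa
   9 |   6 | bbaccaacbbaa
  10 |   1 | bcabcbbaccaacbbaa
  11 |   4 | bcbbaccaacbbaa
  12 |  10 | caacbbaa
  13 |   2 | cabcbbaccaacbbaa
  14 |  13 | cbbaa
  15 |   5 | cbbaccaacbbaa
  16 |   0 | cbcabcbbaccaacbbaa
  17 |   9 | ccaacbbaa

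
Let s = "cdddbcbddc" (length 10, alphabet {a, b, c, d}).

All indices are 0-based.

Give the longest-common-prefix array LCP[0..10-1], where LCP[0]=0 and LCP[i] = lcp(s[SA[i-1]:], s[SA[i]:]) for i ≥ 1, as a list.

sorted suffixes:
  #0 SA[0]=4  'bcbddc'
  #1 SA[1]=6  'bddc'
  #2 SA[2]=9  'c'
  #3 SA[3]=5  'cbddc'
  #4 SA[4]=0  'cdddbcbddc'
  #5 SA[5]=3  'dbcbddc'
  #6 SA[6]=8  'dc'
  #7 SA[7]=2  'ddbcbddc'
  #8 SA[8]=7  'ddc'
  #9 SA[9]=1  'dddbcbddc'

SA = [4, 6, 9, 5, 0, 3, 8, 2, 7, 1]
[i] adj suffixes → lcp
  [1] 4/6 → 1 ('b')
  [2] 6/9 → 0 ('')
  [3] 9/5 → 1 ('c')
  [4] 5/0 → 1 ('c')
  [5] 0/3 → 0 ('')
  [6] 3/8 → 1 ('d')
  [7] 8/2 → 1 ('d')
  [8] 2/7 → 2 ('dd')
  [9] 7/1 → 2 ('dd')

[0, 1, 0, 1, 1, 0, 1, 1, 2, 2]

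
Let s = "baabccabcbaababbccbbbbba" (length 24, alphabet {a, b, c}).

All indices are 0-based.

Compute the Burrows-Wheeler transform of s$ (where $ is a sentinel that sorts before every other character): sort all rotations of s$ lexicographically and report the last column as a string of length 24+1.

abbbabcabc$abbbcaaabcbcbb

rank  rotation                   last
    0  $baabccabcbaababbccbbbbba  a
    1  a$baabccabcbaababbccbbbbb  b
    2  aababbccbbbbba$baabccabcb  b
    3  aabccabcbaababbccbbbbba$b  b
    4  ababbccbbbbba$baabccabcba  a
    5  abbccbbbbba$baabccabcbaab  b
    6  abcbaababbccbbbbba$baabcc  c
    7  abccabcbaababbccbbbbba$ba  a
    8  ba$baabccabcbaababbccbbbb  b
    9  baababbccbbbbba$baabccabc  c
   10  baabccabcbaababbccbbbbba$  $
   11  babbccbbbbba$baabccabcbaa  a
   12  bba$baabccabcbaababbccbbb  b
   13  bbba$baabccabcbaababbccbb  b
   14  bbbba$baabccabcbaababbccb  b
   15  bbbbba$baabccabcbaababbcc  c
   16  bbccbbbbba$baabccabcbaaba  a
   17  bcbaababbccbbbbba$baabcca  a
   18  bccabcbaababbccbbbbba$baa  a
   19  bccbbbbba$baabccabcbaabab  b
   20  cabcbaababbccbbbbba$baabc  c
   21  cbaababbccbbbbba$baabccab  b
   22  cbbbbba$baabccabcbaababbc  c
   23  ccabcbaababbccbbbbba$baab  b
   24  ccbbbbba$baabccabcbaababb  b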